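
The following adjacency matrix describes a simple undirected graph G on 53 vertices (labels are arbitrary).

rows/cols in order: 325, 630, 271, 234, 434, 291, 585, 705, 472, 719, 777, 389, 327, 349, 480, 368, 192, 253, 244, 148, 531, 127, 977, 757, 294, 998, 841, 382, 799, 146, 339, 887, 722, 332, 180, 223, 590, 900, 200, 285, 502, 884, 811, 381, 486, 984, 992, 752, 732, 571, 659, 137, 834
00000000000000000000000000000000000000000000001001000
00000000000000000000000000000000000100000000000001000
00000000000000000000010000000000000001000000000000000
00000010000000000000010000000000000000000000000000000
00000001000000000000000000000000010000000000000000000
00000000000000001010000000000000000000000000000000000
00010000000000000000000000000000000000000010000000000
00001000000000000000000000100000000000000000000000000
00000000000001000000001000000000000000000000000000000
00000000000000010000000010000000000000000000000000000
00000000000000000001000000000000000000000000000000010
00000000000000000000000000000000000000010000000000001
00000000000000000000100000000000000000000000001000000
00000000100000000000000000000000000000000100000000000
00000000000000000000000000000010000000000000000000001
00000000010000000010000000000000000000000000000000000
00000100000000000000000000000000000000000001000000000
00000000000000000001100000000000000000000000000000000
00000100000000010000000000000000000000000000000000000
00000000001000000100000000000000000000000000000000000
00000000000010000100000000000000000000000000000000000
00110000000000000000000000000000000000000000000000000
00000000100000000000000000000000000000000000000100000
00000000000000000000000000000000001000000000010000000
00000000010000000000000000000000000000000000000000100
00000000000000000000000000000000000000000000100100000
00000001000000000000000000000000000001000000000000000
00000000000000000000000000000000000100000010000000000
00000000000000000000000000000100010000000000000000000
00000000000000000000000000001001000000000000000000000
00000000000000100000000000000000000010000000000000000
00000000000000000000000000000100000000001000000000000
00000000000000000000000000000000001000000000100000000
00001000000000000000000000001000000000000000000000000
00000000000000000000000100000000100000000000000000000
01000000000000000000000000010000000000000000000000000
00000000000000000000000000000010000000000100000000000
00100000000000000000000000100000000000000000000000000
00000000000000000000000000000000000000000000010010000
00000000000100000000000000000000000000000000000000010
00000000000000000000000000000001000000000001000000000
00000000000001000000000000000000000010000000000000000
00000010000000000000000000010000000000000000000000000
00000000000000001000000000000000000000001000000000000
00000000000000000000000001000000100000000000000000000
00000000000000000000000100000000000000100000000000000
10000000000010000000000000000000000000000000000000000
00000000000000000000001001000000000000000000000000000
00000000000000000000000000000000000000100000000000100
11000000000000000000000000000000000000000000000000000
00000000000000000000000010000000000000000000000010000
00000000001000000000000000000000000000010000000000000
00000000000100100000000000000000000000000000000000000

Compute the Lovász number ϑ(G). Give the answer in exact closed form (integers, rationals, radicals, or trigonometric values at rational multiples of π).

53*cos(pi/53)/(cos(pi/53) + 1)

N(127) = {271, 234}, |N(127)| = 2.
Vertex 325 has 2 neighbors: 992, 571.
Vertex 992 has 2 neighbors: 325, 327.
Vertex 502 has 2 neighbors: 887, 381.
2-regular, N=53; a single 53-cycle (edge-transitive).
A has 27 distinct eigenvalues ≈ [2.0, 1.985962, 1.944046, 1.874839, 1.779314, 1.658811, 1.515022, 1.349966, 1.165959, 0.965584, 0.751655, 0.527174, 0.295293, 0.059267, -0.177592, -0.411957, -0.64054, -0.86013, -1.067647, -1.260176, -1.435015, -1.589709, -1.722087, -1.830291, -1.912802, -1.968461, -1.996487].
−53·(-2*cos(pi/53)) / ((2)−(-2*cos(pi/53))) = 53*cos(pi/53)/(cos(pi/53) + 1) = ϑ(G).
ϑ(G) ≈ 26.476708993.
α=26, χ(Ḡ)=27; ϑ=53*cos(pi/53)/(cos(pi/53) + 1) lies between (both strict).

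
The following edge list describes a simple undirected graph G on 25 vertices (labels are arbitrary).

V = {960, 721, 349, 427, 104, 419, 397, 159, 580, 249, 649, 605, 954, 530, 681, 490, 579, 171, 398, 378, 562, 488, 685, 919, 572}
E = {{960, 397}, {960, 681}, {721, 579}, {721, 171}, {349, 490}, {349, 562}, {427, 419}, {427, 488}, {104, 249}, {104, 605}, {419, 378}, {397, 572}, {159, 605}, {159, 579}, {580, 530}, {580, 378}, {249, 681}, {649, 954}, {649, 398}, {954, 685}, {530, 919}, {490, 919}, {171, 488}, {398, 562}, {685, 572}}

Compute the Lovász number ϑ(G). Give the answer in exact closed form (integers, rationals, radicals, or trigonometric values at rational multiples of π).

25*cos(pi/25)/(cos(pi/25) + 1)

deg(530) = 2; N(530) = {580, 919}.
Vertex 562 has 2 neighbors: 349, 398.
Vertex 249 has 2 neighbors: 104, 681.
Vertex 397 has 2 neighbors: 960, 572.
2-regular, N=25; the odd cycle C_{25}.
Distinct eigenvalues (to 6 d.p.): [2.0, 1.937166, 1.752613, 1.457937, 1.071654, 0.618034, 0.125581, -0.374763, -0.851559, -1.274848, -1.618034, -1.859553, -1.984229].
Lovász (edge-transitive): ϑ = −25·(-2*cos(pi/25))/((2)−(-2*cos(pi/25))) = 25*cos(pi/25)/(cos(pi/25) + 1).
ϑ(G) ≈ 12.4505218.
Sandwich: α(G)=12 ≤ ϑ(G)=25*cos(pi/25)/(cos(pi/25) + 1) ≤ χ(Ḡ)=13 (both strict).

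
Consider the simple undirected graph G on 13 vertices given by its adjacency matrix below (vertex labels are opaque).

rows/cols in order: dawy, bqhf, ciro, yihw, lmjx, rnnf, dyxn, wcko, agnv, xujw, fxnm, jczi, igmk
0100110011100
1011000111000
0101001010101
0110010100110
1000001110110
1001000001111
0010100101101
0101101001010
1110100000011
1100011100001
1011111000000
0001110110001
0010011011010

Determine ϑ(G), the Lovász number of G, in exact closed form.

sqrt(13)

N(wcko) = {bqhf, yihw, lmjx, dyxn, xujw, jczi}, |N(wcko)| = 6.
N(jczi) = {yihw, lmjx, rnnf, wcko, agnv, igmk}, |N(jczi)| = 6.
Vertex xujw has 6 neighbors: dawy, bqhf, rnnf, dyxn, wcko, igmk.
Vertex rnnf has 6 neighbors: dawy, yihw, xujw, fxnm, jczi, igmk.
13-vertex 6-regular graph: SR(13,6,2,3) — a Paley graph.
Distinct eigenvalues (to 4 d.p.): [6.0, 1.3028, -2.3028].
Lovász (edge-transitive): ϑ = −13·(-sqrt(13)/2 - 1/2)/((6)−(-sqrt(13)/2 - 1/2)) = sqrt(13).
Numerically 3.6056.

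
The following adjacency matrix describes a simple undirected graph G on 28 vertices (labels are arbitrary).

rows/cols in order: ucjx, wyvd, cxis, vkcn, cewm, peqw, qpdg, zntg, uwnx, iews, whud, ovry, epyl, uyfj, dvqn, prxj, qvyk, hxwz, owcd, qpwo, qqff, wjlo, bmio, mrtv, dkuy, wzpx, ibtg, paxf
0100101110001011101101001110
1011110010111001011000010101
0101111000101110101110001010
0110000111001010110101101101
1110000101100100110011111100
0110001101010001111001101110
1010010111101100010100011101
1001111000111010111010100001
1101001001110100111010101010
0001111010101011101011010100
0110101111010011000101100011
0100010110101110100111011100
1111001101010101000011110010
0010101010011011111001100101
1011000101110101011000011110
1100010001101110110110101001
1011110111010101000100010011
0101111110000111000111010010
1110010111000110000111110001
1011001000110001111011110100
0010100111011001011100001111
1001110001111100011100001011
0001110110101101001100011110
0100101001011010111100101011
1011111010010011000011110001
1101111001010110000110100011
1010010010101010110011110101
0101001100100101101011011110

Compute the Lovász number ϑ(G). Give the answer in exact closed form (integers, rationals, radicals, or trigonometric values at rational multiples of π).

7

N(mrtv) = {wyvd, cewm, qpdg, iews, ovry, epyl, dvqn, qvyk, hxwz, owcd, qpwo, bmio, dkuy, ibtg, paxf}, |N(mrtv)| = 15.
deg(epyl) = 15; N(epyl) = {ucjx, wyvd, cxis, vkcn, qpdg, zntg, iews, ovry, uyfj, prxj, qqff, wjlo, bmio, mrtv, ibtg}.
Vertex qpwo has 15 neighbors: ucjx, cxis, vkcn, qpdg, whud, ovry, prxj, qvyk, hxwz, owcd, qqff, wjlo, bmio, mrtv, wzpx.
Vertex dvqn has 15 neighbors: ucjx, cxis, vkcn, zntg, iews, whud, ovry, uyfj, prxj, hxwz, owcd, mrtv, dkuy, wzpx, ibtg.
deg(v) = 15 for all v (|V|=28); Kneser-type, 2-subsets of [8].
Distinct eigenvalues (to 6 d.p.): [15.0, 1.0, -5.0].
λ_max=15, λ_min=-5; ϑ = −28·λ_min/(λ_max−λ_min) = 7.
ϑ(G) ≈ 7.00000.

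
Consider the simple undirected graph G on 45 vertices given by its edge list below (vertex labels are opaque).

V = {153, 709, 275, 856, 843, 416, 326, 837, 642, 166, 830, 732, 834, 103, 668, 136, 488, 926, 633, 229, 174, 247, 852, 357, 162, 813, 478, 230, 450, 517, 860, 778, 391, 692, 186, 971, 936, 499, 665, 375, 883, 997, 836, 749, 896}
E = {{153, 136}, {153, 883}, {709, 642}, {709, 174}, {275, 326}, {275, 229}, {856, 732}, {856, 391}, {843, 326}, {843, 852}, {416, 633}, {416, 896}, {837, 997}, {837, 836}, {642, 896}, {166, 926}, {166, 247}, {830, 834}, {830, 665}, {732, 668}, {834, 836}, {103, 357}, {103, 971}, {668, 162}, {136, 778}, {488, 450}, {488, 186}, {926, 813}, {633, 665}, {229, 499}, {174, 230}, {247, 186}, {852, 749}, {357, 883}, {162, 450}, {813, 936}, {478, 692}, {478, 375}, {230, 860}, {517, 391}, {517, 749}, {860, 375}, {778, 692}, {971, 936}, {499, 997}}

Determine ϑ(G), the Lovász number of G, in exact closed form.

deg(732) = 2; N(732) = {856, 668}.
N(778) = {136, 692}, |N(778)| = 2.
N(166) = {926, 247}, |N(166)| = 2.
Vertex 230 has 2 neighbors: 174, 860.
Every vertex has degree 2 (N=45); the odd cycle C_{45}.
The 23 distinct eigenvalues: [2.0, 1.980536, 1.922523, 1.827091, 1.696096, 1.532089, 1.338261, 1.118386, 0.876742, 0.618034, 0.347296, 0.069799, -0.209057, -0.483844, -0.749213, -1.0, -1.231323, -1.43868, -1.618034, -1.765895, -1.879385, -1.956295, -1.995128].
With N=45: ϑ(G) = 45·(-(-1)*2*cos(pi/45))/(2−(-2*cos(pi/45))) = 45*cos(pi/45)/(cos(pi/45) + 1).
≈ 22.47256215 (to 8 d.p.).
Check 22 ≤ 45*cos(pi/45)/(cos(pi/45) + 1) ≤ 23: both strict.

45*cos(pi/45)/(cos(pi/45) + 1)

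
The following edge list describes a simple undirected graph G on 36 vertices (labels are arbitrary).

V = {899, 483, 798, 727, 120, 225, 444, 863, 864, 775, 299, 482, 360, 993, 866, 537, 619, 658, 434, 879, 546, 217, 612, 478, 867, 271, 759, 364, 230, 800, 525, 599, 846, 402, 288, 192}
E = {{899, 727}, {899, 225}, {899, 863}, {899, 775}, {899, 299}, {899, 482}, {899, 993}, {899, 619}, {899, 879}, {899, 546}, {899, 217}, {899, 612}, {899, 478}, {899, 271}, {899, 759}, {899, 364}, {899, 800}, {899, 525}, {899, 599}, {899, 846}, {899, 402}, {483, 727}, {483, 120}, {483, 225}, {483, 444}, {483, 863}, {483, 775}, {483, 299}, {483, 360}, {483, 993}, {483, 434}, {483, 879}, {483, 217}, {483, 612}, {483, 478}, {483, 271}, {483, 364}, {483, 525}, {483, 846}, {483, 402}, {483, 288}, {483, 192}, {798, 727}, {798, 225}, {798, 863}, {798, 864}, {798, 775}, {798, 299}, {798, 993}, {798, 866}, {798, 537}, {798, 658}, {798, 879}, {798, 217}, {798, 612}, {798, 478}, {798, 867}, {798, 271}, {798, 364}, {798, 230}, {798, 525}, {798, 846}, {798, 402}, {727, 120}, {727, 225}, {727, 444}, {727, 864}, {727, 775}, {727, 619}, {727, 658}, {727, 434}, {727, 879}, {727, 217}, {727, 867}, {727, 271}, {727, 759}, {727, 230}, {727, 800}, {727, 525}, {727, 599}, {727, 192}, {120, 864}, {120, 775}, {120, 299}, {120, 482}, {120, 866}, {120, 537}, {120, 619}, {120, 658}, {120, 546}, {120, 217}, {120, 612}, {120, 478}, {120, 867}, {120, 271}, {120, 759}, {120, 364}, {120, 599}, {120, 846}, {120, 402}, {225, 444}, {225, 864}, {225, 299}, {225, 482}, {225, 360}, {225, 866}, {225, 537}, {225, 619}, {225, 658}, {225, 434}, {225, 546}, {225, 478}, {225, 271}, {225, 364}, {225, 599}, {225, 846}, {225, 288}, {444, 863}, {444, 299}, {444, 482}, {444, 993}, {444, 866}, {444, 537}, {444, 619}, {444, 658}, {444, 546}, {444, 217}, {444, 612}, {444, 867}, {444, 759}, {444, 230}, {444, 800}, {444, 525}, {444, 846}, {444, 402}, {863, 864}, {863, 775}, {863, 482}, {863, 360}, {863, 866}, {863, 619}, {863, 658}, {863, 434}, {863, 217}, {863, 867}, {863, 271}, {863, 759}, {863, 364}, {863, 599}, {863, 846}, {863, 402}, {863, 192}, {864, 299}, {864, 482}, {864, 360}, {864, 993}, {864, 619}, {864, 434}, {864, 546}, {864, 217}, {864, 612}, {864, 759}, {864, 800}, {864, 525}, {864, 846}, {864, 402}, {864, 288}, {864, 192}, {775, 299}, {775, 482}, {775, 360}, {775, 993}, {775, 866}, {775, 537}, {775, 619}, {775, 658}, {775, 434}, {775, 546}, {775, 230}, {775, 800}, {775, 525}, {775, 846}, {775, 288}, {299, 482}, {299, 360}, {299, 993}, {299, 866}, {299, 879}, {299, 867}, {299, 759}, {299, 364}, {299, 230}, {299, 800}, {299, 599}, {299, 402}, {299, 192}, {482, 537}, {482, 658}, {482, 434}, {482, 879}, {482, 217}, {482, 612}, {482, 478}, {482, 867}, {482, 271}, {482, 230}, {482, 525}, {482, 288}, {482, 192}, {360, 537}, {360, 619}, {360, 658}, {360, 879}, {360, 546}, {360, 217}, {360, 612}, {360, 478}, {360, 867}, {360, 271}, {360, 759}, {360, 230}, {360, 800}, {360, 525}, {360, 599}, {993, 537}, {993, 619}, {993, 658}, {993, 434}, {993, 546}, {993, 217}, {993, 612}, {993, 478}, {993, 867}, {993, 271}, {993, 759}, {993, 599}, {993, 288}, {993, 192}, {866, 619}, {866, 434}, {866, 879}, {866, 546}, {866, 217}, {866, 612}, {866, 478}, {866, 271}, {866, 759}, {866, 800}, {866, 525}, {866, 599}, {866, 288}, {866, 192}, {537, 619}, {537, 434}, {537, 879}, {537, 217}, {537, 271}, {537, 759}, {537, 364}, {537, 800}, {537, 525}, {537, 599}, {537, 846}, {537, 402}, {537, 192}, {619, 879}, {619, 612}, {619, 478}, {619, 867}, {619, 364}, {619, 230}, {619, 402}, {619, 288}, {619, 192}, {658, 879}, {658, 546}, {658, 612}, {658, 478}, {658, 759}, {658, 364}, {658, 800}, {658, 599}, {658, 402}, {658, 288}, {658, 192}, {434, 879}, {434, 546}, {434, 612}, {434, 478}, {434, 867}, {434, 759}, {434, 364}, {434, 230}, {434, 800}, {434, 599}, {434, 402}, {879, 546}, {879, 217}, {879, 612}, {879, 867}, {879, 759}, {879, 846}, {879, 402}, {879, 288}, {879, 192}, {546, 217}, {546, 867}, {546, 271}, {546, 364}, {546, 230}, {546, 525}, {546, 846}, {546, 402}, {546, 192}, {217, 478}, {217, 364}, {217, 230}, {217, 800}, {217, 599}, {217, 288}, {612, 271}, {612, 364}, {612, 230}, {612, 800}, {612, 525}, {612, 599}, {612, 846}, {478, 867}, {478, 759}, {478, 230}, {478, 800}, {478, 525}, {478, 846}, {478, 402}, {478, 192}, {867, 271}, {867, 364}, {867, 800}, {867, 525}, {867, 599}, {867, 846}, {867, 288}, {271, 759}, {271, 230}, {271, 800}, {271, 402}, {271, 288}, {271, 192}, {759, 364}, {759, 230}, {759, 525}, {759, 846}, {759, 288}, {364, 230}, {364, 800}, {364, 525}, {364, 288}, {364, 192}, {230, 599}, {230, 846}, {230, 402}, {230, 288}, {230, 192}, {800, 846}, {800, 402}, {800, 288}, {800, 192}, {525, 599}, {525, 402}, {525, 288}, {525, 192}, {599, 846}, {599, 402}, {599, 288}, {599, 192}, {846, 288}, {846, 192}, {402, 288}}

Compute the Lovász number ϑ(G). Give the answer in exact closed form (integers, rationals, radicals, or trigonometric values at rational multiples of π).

8

N(537) = {798, 120, 225, 444, 775, 482, 360, 993, 619, 434, 879, 217, 271, 759, 364, 800, 525, 599, 846, 402, 192}, |N(537)| = 21.
Vertex 800 has 21 neighbors: 899, 727, 444, 864, 775, 299, 360, 866, 537, 658, 434, 217, 612, 478, 867, 271, 364, 846, 402, 288, 192.
Vertex 612 has 21 neighbors: 899, 483, 798, 120, 444, 864, 482, 360, 993, 866, 619, 658, 434, 879, 271, 364, 230, 800, 525, 599, 846.
Vertex 120 has 21 neighbors: 483, 727, 864, 775, 299, 482, 866, 537, 619, 658, 546, 217, 612, 478, 867, 271, 759, 364, 599, 846, 402.
G on 36 vertices is 21-regular; Kneser K(9,2) on C(9,2)=36 vertices.
spec(A) ≈ [21.0, 1.0, -6.0] (distinct, 5 d.p.).
−36·(-6) / ((21)−(-6)) = 8 = ϑ(G).
≈ 8.0000 (to 4 d.p.).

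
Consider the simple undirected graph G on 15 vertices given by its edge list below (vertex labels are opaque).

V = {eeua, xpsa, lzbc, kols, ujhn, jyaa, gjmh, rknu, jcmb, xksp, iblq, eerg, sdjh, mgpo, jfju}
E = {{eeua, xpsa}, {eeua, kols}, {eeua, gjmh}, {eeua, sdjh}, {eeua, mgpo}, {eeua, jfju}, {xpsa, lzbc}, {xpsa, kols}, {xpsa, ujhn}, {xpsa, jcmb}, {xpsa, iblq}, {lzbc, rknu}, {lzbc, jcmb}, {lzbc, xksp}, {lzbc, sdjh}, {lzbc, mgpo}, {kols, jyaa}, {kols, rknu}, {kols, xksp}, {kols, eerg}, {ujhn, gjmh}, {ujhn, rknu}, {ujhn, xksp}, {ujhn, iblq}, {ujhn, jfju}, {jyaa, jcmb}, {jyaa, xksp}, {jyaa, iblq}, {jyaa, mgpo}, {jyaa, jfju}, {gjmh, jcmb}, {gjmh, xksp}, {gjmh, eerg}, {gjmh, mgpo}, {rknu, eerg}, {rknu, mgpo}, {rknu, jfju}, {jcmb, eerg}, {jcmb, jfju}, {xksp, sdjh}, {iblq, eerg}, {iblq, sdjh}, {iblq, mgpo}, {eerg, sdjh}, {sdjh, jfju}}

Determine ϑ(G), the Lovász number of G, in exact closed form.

5

deg(sdjh) = 6; N(sdjh) = {eeua, lzbc, xksp, iblq, eerg, jfju}.
Vertex jyaa has 6 neighbors: kols, jcmb, xksp, iblq, mgpo, jfju.
N(rknu) = {lzbc, kols, ujhn, eerg, mgpo, jfju}, |N(rknu)| = 6.
Vertex ujhn has 6 neighbors: xpsa, gjmh, rknu, xksp, iblq, jfju.
Every vertex has degree 6 (N=15); Kneser K(6,2) on C(6,2)=15 vertices.
Distinct eigenvalues (to 3 d.p.): [6.0, 1.0, -3.0].
Lovász (edge-transitive): ϑ = −15·(-3)/((6)−(-3)) = 5.
Numerically 5.0000000.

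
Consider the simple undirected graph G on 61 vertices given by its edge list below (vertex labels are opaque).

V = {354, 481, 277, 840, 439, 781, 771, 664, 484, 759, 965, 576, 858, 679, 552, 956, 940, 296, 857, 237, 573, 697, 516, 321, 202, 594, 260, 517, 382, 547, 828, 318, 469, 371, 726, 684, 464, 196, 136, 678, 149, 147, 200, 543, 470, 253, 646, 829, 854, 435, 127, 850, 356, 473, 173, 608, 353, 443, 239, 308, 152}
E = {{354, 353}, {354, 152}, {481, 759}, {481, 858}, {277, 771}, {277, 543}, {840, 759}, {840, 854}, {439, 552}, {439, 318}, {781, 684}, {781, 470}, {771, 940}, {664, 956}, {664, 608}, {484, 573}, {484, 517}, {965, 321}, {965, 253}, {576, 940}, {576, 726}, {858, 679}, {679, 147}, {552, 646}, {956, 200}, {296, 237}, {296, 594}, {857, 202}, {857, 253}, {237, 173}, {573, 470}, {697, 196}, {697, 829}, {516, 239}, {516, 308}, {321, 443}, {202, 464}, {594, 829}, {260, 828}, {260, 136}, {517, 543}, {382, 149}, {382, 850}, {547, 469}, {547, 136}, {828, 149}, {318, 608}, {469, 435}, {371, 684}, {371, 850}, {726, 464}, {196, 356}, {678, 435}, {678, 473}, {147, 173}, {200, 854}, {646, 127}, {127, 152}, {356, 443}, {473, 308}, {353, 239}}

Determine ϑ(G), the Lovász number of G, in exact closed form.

61*cos(pi/61)/(cos(pi/61) + 1)

deg(277) = 2; N(277) = {771, 543}.
N(547) = {469, 136}, |N(547)| = 2.
Vertex 353 has 2 neighbors: 354, 239.
deg(857) = 2; N(857) = {202, 253}.
Every vertex has degree 2 (N=61); connected 2-regular on 61 ⇒ C_{61}.
A has 31 distinct eigenvalues ≈ [2.0, 1.9894, 1.9577, 1.9053, 1.8326, 1.7406, 1.6301, 1.5023, 1.3585, 1.2004, 1.0296, 0.8478, 0.6571, 0.4594, 0.2568, 0.0515, -0.1544, -0.3586, -0.559, -0.7535, -0.94, -1.1165, -1.2812, -1.4323, -1.5682, -1.6876, -1.789, -1.8714, -1.9341, -1.9762, -1.9973].
With N=61: ϑ(G) = 61·(-(-1)*2*cos(pi/61))/(2−(-2*cos(pi/61))) = 61*cos(pi/61)/(cos(pi/61) + 1).
= 30.479766… (decimal).
Lovász sandwich 30 ≤ 61*cos(pi/61)/(cos(pi/61) + 1) ≤ 31: both strict.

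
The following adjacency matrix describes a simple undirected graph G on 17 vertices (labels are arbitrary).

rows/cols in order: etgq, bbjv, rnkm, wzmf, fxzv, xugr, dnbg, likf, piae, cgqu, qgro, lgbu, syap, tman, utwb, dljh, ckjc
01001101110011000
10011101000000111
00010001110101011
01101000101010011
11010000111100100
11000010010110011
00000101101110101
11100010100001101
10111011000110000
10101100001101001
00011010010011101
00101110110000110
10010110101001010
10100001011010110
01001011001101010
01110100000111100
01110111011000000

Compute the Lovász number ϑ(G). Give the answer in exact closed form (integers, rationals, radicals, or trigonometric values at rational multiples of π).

deg(dljh) = 8; N(dljh) = {bbjv, rnkm, wzmf, xugr, lgbu, syap, tman, utwb}.
Vertex xugr has 8 neighbors: etgq, bbjv, dnbg, cgqu, lgbu, syap, dljh, ckjc.
Vertex fxzv has 8 neighbors: etgq, bbjv, wzmf, piae, cgqu, qgro, lgbu, utwb.
N(lgbu) = {rnkm, fxzv, xugr, dnbg, piae, cgqu, utwb, dljh}, |N(lgbu)| = 8.
Every vertex has degree 8 (N=17); strongly regular (17,8,3,4).
A has 3 distinct eigenvalues ≈ [8.0, 1.5616, -2.5616].
−17·(-sqrt(17)/2 - 1/2) / ((8)−(-sqrt(17)/2 - 1/2)) = sqrt(17) = ϑ(G).
ϑ(G) ≈ 4.12311.

sqrt(17)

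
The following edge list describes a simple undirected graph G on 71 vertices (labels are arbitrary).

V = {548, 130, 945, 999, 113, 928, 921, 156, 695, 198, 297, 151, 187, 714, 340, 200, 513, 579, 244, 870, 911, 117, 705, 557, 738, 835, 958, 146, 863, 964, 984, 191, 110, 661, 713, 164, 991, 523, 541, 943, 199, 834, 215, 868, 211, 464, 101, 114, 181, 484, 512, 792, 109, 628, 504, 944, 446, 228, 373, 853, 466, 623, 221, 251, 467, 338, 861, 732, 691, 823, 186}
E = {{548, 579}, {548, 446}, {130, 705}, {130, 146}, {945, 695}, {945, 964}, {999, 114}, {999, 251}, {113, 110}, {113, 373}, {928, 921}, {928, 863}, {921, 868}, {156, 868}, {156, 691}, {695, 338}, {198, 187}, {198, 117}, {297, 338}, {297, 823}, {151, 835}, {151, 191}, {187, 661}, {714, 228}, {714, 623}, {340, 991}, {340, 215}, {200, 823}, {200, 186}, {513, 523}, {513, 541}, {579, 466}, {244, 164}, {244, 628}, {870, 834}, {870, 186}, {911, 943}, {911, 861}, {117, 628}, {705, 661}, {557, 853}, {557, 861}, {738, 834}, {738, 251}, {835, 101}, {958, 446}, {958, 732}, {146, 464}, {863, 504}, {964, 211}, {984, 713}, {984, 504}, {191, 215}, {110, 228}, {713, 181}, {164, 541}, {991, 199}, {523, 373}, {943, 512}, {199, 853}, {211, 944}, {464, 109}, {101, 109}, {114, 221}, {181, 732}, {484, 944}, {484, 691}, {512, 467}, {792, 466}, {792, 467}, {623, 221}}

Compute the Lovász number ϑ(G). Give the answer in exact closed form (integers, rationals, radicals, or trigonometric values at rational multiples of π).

deg(340) = 2; N(340) = {991, 215}.
Vertex 198 has 2 neighbors: 187, 117.
N(130) = {705, 146}, |N(130)| = 2.
Vertex 713 has 2 neighbors: 984, 181.
Every vertex has degree 2 (N=71); a single 71-cycle (edge-transitive).
Distinct eigenvalues (to 4 d.p.): [2.0, 1.9922, 1.9688, 1.9299, 1.876, 1.8074, 1.7246, 1.6284, 1.5194, 1.3985, 1.2666, 1.1249, 0.9743, 0.8162, 0.6516, 0.4819, 0.3085, 0.1326, -0.0442, -0.2208, -0.3956, -0.5673, -0.7346, -0.8961, -1.0507, -1.1969, -1.3339, -1.4604, -1.5754, -1.6781, -1.7677, -1.8435, -1.9048, -1.9513, -1.9824, -1.998].
Lovász (edge-transitive): ϑ = −71·(-2*cos(pi/71))/((2)−(-2*cos(pi/71))) = 71*cos(pi/71)/(cos(pi/71) + 1).
≈ 35.48262 (to 5 d.p.).
Lovász sandwich 35 ≤ 71*cos(pi/71)/(cos(pi/71) + 1) ≤ 36: both strict.

71*cos(pi/71)/(cos(pi/71) + 1)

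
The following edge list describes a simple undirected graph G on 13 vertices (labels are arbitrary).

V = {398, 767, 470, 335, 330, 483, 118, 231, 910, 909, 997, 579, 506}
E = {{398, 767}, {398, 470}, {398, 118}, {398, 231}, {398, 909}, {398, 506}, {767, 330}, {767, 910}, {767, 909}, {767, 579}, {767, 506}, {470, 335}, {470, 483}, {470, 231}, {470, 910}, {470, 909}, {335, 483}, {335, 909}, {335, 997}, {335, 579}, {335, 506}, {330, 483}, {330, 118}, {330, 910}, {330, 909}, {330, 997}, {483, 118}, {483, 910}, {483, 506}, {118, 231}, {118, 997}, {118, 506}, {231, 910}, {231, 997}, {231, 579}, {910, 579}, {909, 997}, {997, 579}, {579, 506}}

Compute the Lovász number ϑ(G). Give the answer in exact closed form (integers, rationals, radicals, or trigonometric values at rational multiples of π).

sqrt(13)

deg(997) = 6; N(997) = {335, 330, 118, 231, 909, 579}.
deg(330) = 6; N(330) = {767, 483, 118, 910, 909, 997}.
deg(118) = 6; N(118) = {398, 330, 483, 231, 997, 506}.
N(398) = {767, 470, 118, 231, 909, 506}, |N(398)| = 6.
deg(v) = 6 for all v (|V|=13); Paley(13): SR with (k,λ,μ)=(6,2,3).
The 3 distinct eigenvalues: [6.0, 1.303, -2.303].
ϑ = −N·λ_min/(λ_max−λ_min) = −13·(-sqrt(13)/2 - 1/2)/(6−(-sqrt(13)/2 - 1/2)) = sqrt(13).
≈ 3.6055513 (to 7 d.p.).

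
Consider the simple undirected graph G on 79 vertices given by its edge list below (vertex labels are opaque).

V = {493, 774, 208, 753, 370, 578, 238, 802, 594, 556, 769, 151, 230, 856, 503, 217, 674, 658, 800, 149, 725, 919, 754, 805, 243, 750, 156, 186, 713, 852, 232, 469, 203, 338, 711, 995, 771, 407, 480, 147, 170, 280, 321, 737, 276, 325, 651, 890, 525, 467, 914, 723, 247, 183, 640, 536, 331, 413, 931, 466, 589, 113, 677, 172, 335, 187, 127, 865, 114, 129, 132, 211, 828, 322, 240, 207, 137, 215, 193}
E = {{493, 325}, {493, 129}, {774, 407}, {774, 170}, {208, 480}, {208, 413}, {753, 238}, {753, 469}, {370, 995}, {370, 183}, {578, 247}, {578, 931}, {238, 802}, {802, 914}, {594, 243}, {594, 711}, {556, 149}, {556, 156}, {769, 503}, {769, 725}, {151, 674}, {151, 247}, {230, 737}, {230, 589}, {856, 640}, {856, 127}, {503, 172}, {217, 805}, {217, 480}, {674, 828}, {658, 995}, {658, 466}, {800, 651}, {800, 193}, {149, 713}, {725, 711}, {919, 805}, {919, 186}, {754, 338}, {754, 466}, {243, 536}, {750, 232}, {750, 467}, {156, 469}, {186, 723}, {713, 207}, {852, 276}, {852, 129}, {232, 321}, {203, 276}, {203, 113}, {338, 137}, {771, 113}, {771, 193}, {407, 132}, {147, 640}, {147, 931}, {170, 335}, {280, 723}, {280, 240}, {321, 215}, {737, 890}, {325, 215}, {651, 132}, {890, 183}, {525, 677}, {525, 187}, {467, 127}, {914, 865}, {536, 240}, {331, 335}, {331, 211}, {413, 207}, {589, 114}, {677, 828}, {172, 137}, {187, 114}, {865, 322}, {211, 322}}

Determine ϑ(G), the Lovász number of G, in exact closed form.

deg(865) = 2; N(865) = {914, 322}.
Vertex 186 has 2 neighbors: 919, 723.
deg(113) = 2; N(113) = {203, 771}.
deg(207) = 2; N(207) = {713, 413}.
79-vertex 2-regular graph: connected 2-regular on 79 ⇒ C_{79}.
The 40 distinct eigenvalues: [2.0, 1.993678, 1.974751, 1.943339, 1.89964, 1.843932, 1.776565, 1.697967, 1.608633, 1.509129, 1.400084, 1.282187, 1.156184, 1.022871, 0.883091, 0.737728, 0.587701, 0.433958, 0.277471, 0.11923, -0.039764, -0.198508, -0.355996, -0.511233, -0.663239, -0.811051, -0.953735, -1.09039, -1.22015, -1.342197, -1.455758, -1.560115, -1.654608, -1.738641, -1.811681, -1.873267, -1.92301, -1.960595, -1.985784, -1.998419].
With N=79: ϑ(G) = 79·(-(-1)*2*cos(pi/79))/(2−(-2*cos(pi/79))) = 79*cos(pi/79)/(cos(pi/79) + 1).
ϑ(G) ≈ 39.484379420.
39 ≤ 79*cos(pi/79)/(cos(pi/79) + 1) ≤ 40: both strict.

79*cos(pi/79)/(cos(pi/79) + 1)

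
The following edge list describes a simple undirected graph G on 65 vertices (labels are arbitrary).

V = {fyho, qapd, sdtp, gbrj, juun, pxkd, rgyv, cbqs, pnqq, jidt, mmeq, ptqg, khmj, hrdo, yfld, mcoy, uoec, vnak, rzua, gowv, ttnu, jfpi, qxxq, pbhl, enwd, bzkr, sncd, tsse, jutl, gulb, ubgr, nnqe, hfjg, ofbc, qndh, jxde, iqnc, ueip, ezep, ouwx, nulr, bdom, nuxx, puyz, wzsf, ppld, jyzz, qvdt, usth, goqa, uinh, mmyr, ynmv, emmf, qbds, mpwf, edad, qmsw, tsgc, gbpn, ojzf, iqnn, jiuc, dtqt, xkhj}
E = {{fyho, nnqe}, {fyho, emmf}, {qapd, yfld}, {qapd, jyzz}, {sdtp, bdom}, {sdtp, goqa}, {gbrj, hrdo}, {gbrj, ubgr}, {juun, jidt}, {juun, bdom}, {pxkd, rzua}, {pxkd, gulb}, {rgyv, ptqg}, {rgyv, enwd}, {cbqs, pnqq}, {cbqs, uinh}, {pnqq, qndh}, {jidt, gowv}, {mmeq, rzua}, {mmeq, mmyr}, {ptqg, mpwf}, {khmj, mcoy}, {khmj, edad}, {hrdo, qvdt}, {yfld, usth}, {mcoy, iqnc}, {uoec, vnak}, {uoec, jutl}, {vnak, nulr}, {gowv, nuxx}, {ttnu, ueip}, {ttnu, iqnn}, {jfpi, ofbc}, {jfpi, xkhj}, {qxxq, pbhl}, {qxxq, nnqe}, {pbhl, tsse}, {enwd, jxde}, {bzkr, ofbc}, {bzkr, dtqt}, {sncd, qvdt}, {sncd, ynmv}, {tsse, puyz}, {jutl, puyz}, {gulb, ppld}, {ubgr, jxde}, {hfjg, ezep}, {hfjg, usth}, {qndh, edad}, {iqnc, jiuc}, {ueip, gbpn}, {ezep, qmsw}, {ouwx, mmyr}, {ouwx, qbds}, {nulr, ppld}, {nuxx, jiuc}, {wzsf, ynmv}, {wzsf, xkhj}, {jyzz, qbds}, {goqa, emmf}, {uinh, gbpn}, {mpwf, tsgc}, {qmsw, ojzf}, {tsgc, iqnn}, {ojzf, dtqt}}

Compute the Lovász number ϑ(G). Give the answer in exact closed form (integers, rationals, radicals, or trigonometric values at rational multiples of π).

65*cos(pi/65)/(cos(pi/65) + 1)

N(hfjg) = {ezep, usth}, |N(hfjg)| = 2.
Vertex cbqs has 2 neighbors: pnqq, uinh.
N(ueip) = {ttnu, gbpn}, |N(ueip)| = 2.
N(puyz) = {tsse, jutl}, |N(puyz)| = 2.
Regular of degree 2 on 65 vertices: a single 65-cycle (edge-transitive).
Distinct eigenvalues (to 5 d.p.): [2.0, 1.99066, 1.96274, 1.91649, 1.85235, 1.77091, 1.67294, 1.55935, 1.4312, 1.28968, 1.13613, 0.97197, 0.79873, 0.61803, 0.43157, 0.24107, 0.04833, -0.14487, -0.33671, -0.52541, -0.70921, -0.88638, -1.05528, -1.21433, -1.36203, -1.49702, -1.61803, -1.72394, -1.81375, -1.88662, -1.94188, -1.97901, -1.99766].
λ_max=2, λ_min=-2*cos(pi/65); ϑ = −65·λ_min/(λ_max−λ_min) = 65*cos(pi/65)/(cos(pi/65) + 1).
Numerically 32.4810126.
Lovász sandwich 32 ≤ 65*cos(pi/65)/(cos(pi/65) + 1) ≤ 33: both strict.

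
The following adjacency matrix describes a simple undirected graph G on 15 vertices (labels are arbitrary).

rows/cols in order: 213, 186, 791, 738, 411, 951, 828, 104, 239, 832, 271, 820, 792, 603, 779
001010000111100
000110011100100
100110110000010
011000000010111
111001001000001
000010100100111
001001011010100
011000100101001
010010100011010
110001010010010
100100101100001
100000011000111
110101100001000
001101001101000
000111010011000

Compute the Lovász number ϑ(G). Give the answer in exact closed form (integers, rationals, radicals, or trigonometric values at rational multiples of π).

5

Vertex 271 has 6 neighbors: 213, 738, 828, 239, 832, 779.
Vertex 411 has 6 neighbors: 213, 186, 791, 951, 239, 779.
N(779) = {738, 411, 951, 104, 271, 820}, |N(779)| = 6.
Vertex 239 has 6 neighbors: 186, 411, 828, 271, 820, 603.
deg(v) = 6 for all v (|V|=15); Kneser-type, 2-subsets of [6].
A has 3 distinct eigenvalues ≈ [6.0, 1.0, -3.0].
−15·(-3) / ((6)−(-3)) = 5 = ϑ(G).
ϑ(G) ≈ 5.0000000.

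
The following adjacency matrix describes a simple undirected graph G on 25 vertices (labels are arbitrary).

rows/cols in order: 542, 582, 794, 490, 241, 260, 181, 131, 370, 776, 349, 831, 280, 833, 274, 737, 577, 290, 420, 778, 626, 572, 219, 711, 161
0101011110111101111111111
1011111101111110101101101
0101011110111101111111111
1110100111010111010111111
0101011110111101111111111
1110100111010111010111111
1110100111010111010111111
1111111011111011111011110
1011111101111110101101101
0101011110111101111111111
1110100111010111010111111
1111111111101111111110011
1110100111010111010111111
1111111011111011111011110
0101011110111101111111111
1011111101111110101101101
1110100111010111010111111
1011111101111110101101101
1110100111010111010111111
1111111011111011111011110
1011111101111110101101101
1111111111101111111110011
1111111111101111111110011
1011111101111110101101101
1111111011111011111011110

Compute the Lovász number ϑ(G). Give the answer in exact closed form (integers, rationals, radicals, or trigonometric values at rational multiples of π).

Vertex 572 has 22 neighbors: 542, 582, 794, 490, 241, 260, 181, 131, 370, 776, 349, 280, 833, 274, 737, 577, 290, 420, 778, 626, 711, 161.
deg(161) = 21; N(161) = {542, 582, 794, 490, 241, 260, 181, 370, 776, 349, 831, 280, 274, 737, 577, 290, 420, 626, 572, 219, 711}.
deg(274) = 20; N(274) = {582, 490, 260, 181, 131, 370, 349, 831, 280, 833, 737, 577, 290, 420, 778, 626, 572, 219, 711, 161}.
N(776) = {582, 490, 260, 181, 131, 370, 349, 831, 280, 833, 737, 577, 290, 420, 778, 626, 572, 219, 711, 161}, |N(776)| = 20.
K_{7,6,5,4,3} (perfect); ϑ(G) = α(G) = max{7,6,5,4,3} = 7.
ϑ(G) ≈ 7.000000.
α=7, χ(Ḡ)=7; ϑ=7 lies between (collapsed).

7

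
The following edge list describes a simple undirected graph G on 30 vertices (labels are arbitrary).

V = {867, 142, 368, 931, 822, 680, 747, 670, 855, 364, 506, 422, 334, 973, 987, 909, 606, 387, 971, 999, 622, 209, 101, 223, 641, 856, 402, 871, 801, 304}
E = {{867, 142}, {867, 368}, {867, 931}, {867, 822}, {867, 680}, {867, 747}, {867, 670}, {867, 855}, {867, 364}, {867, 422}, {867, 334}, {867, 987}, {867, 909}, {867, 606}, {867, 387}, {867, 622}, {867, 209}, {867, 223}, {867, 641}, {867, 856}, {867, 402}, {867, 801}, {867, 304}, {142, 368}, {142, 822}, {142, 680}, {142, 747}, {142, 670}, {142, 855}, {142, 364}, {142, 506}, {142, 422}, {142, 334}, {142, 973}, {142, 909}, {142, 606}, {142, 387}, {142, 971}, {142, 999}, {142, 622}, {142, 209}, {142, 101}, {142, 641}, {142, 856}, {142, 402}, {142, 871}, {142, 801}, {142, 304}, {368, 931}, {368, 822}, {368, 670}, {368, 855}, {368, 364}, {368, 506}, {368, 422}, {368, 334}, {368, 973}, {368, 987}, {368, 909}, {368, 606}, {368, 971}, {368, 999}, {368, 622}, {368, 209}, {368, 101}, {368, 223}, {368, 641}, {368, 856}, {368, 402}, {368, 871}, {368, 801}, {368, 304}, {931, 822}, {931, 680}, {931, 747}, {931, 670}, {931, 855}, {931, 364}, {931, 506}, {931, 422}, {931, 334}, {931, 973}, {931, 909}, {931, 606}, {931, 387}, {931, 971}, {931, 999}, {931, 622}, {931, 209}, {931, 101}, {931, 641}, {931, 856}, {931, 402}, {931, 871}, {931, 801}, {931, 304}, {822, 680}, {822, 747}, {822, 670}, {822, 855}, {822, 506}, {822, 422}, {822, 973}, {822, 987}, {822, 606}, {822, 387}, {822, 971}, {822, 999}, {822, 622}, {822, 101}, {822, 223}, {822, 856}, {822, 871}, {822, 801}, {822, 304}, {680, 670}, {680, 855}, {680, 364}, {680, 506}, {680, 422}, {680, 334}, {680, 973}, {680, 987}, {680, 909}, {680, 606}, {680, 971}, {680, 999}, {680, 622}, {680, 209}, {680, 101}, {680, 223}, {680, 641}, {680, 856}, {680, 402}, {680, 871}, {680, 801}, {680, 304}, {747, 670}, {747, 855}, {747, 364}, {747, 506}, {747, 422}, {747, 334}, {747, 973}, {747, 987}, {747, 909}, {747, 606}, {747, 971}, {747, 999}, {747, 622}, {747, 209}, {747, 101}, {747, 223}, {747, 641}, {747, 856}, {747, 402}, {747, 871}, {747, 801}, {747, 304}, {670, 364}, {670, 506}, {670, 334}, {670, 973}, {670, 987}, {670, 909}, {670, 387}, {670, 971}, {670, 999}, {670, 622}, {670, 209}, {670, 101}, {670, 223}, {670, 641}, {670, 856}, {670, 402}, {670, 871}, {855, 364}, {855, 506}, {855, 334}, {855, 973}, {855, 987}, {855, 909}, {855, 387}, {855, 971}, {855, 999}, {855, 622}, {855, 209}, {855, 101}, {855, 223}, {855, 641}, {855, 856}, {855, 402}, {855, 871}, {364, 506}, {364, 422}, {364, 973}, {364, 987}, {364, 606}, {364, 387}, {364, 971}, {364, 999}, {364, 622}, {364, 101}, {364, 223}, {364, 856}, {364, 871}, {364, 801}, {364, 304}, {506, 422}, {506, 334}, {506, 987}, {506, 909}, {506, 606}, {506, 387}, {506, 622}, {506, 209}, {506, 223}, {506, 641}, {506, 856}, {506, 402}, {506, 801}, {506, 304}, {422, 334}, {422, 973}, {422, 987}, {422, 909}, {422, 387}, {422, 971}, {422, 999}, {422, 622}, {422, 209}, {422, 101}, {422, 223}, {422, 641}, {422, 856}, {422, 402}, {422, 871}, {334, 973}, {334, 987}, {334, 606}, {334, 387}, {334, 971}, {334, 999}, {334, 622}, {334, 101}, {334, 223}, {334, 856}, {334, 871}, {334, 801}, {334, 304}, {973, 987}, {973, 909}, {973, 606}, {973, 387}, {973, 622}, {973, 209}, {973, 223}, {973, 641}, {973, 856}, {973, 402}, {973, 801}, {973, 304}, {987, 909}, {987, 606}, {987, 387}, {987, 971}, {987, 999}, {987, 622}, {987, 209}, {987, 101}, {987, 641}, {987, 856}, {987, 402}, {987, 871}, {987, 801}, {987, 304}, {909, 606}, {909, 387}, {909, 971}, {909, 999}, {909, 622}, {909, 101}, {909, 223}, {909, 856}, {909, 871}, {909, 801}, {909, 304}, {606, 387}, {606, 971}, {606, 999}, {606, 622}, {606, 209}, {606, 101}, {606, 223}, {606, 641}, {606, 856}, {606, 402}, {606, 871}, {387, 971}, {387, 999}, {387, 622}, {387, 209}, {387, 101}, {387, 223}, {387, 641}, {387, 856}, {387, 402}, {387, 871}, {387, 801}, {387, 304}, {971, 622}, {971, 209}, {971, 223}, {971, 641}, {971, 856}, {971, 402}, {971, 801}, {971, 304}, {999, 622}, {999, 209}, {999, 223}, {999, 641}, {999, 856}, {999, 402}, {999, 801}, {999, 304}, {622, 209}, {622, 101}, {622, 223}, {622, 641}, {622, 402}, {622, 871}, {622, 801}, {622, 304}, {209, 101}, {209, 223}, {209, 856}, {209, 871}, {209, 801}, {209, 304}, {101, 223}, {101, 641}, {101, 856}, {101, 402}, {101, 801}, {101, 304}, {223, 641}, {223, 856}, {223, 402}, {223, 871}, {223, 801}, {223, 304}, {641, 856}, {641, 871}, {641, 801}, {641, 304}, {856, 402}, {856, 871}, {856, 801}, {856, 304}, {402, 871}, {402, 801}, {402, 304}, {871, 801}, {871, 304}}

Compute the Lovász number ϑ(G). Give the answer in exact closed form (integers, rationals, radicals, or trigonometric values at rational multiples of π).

7

N(368) = {867, 142, 931, 822, 670, 855, 364, 506, 422, 334, 973, 987, 909, 606, 971, 999, 622, 209, 101, 223, 641, 856, 402, 871, 801, 304}, |N(368)| = 26.
deg(506) = 23; N(506) = {142, 368, 931, 822, 680, 747, 670, 855, 364, 422, 334, 987, 909, 606, 387, 622, 209, 223, 641, 856, 402, 801, 304}.
deg(871) = 23; N(871) = {142, 368, 931, 822, 680, 747, 670, 855, 364, 422, 334, 987, 909, 606, 387, 622, 209, 223, 641, 856, 402, 801, 304}.
Vertex 867 has 23 neighbors: 142, 368, 931, 822, 680, 747, 670, 855, 364, 422, 334, 987, 909, 606, 387, 622, 209, 223, 641, 856, 402, 801, 304.
G = K_{7,7,6,4,4,2}: α = 7 = χ(Ḡ), so ϑ = 7.
Numerically 7.0000000.
7 ≤ 7 ≤ 7: collapsed.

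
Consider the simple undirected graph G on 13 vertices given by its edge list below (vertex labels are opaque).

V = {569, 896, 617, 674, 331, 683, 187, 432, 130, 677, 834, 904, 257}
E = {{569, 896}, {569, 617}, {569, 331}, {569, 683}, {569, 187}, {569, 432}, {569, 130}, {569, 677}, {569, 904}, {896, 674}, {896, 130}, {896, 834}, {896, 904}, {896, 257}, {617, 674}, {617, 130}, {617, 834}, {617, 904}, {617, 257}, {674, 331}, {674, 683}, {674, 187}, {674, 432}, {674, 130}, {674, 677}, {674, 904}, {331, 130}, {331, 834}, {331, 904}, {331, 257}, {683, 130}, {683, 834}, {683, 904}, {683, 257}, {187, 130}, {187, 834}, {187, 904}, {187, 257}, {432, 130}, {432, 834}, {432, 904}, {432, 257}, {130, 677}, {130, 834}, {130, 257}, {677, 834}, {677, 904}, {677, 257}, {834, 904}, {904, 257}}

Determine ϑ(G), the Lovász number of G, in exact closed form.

7

deg(904) = 11; N(904) = {569, 896, 617, 674, 331, 683, 187, 432, 677, 834, 257}.
N(896) = {569, 674, 130, 834, 904, 257}, |N(896)| = 6.
N(677) = {569, 674, 130, 834, 904, 257}, |N(677)| = 6.
deg(617) = 6; N(617) = {569, 674, 130, 834, 904, 257}.
K_{7,4,2} (perfect); ϑ(G) = α(G) = max{7,4,2} = 7.
ϑ(G) ≈ 7.000000000.
Lovász sandwich 7 ≤ 7 ≤ 7: collapsed.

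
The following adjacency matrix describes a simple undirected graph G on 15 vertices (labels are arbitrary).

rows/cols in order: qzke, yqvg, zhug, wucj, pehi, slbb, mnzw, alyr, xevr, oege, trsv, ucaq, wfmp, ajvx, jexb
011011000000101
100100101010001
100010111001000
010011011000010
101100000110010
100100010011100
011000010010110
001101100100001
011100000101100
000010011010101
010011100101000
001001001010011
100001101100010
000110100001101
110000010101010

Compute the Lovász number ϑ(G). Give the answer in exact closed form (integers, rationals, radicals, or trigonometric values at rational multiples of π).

Vertex oege has 6 neighbors: pehi, alyr, xevr, trsv, wfmp, jexb.
Vertex jexb has 6 neighbors: qzke, yqvg, alyr, oege, ucaq, ajvx.
Vertex trsv has 6 neighbors: yqvg, pehi, slbb, mnzw, oege, ucaq.
N(wucj) = {yqvg, pehi, slbb, alyr, xevr, ajvx}, |N(wucj)| = 6.
6-regular, N=15; this is K(6,2), the Kneser graph.
The 3 distinct eigenvalues: [6.0, 1.0, -3.0].
With N=15: ϑ(G) = 15·(-1*(-3))/(6−(-3)) = 5.
ϑ(G) ≈ 5.00000000.

5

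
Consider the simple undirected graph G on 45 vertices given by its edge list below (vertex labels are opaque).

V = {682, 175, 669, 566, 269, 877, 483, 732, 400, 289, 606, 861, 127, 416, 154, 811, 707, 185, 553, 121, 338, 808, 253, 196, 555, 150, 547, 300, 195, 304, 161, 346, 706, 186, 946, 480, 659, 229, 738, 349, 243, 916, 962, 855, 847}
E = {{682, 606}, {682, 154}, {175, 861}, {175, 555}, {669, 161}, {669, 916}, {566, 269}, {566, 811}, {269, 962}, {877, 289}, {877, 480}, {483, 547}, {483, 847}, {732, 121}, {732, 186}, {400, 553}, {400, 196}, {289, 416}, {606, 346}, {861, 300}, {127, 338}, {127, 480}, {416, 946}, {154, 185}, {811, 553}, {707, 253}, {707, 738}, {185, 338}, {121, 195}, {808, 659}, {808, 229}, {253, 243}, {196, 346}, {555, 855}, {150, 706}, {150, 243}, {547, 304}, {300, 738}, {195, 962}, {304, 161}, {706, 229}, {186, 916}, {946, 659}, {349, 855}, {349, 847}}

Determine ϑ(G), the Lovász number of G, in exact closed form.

45*cos(pi/45)/(cos(pi/45) + 1)

Vertex 659 has 2 neighbors: 808, 946.
Vertex 186 has 2 neighbors: 732, 916.
Vertex 706 has 2 neighbors: 150, 229.
N(289) = {877, 416}, |N(289)| = 2.
45-vertex 2-regular graph: a single 45-cycle (edge-transitive).
The 23 distinct eigenvalues: [2.0, 1.98054, 1.92252, 1.82709, 1.6961, 1.53209, 1.33826, 1.11839, 0.87674, 0.61803, 0.3473, 0.0698, -0.20906, -0.48384, -0.74921, -1.0, -1.23132, -1.43868, -1.61803, -1.7659, -1.87939, -1.9563, -1.99513].
ϑ = −N·λ_min/(λ_max−λ_min) = −45·(-2*cos(pi/45))/(2−(-2*cos(pi/45))) = 45*cos(pi/45)/(cos(pi/45) + 1).
ϑ(G) ≈ 22.472562.
Lovász sandwich 22 ≤ 45*cos(pi/45)/(cos(pi/45) + 1) ≤ 23: both strict.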